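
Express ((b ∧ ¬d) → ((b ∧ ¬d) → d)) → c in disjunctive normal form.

((b ∧ ¬d) → ((b ∧ ¬d) → d)) → c
⇔ ¬((b ∧ ¬d) → ((b ∧ ¬d) → d)) ∨ c   — eliminate →
⇔ ¬(¬(b ∧ ¬d) ∨ ((b ∧ ¬d) → d)) ∨ c   — eliminate →
⇔ ¬(¬(b ∧ ¬d) ∨ ¬(b ∧ ¬d) ∨ d) ∨ c   — eliminate →
⇔ (¬¬(b ∧ ¬d) ∧ ¬¬(b ∧ ¬d) ∧ ¬d) ∨ c   — De Morgan
⇔ (b ∧ ¬d ∧ ¬¬(b ∧ ¬d) ∧ ¬d) ∨ c   — double negation
⇔ (b ∧ ¬d ∧ b ∧ ¬d ∧ ¬d) ∨ c   — double negation
⇔ (b ∧ ¬d) ∨ c   — simplify

(b ∧ ¬d) ∨ c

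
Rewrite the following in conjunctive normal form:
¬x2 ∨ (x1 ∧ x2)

¬x2 ∨ (x1 ∧ x2)
≡ (¬x2 ∨ x1) ∧ (¬x2 ∨ x2)   [distribute ∨ over ∧]
≡ ¬x2 ∨ x1   [simplify]

¬x2 ∨ x1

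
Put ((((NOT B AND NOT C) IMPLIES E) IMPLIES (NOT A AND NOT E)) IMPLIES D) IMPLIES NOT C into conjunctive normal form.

(NOT C OR NOT A) AND (NOT C OR NOT E) AND (NOT D OR NOT C)

((((NOT B AND NOT C) IMPLIES E) IMPLIES (NOT A AND NOT E)) IMPLIES D) IMPLIES NOT C
≡ NOT ((((NOT B AND NOT C) IMPLIES E) IMPLIES (NOT A AND NOT E)) IMPLIES D) OR NOT C   [eliminate IMPLIES]
≡ NOT (NOT (((NOT B AND NOT C) IMPLIES E) IMPLIES (NOT A AND NOT E)) OR D) OR NOT C   [eliminate IMPLIES]
≡ NOT (NOT (NOT ((NOT B AND NOT C) IMPLIES E) OR (NOT A AND NOT E)) OR D) OR NOT C   [eliminate IMPLIES]
≡ NOT (NOT (NOT (NOT (NOT B AND NOT C) OR E) OR (NOT A AND NOT E)) OR D) OR NOT C   [eliminate IMPLIES]
≡ (NOT NOT (NOT (NOT (NOT B AND NOT C) OR E) OR (NOT A AND NOT E)) AND NOT D) OR NOT C   [De Morgan]
≡ ((NOT (NOT (NOT B AND NOT C) OR E) OR (NOT A AND NOT E)) AND NOT D) OR NOT C   [double negation]
≡ (((NOT NOT (NOT B AND NOT C) AND NOT E) OR (NOT A AND NOT E)) AND NOT D) OR NOT C   [De Morgan]
≡ (((NOT B AND NOT C AND NOT E) OR (NOT A AND NOT E)) AND NOT D) OR NOT C   [double negation]
≡ (NOT B OR NOT A OR NOT C) AND (NOT B OR NOT E OR NOT C) AND (NOT C OR NOT A OR NOT C) AND (NOT C OR NOT E OR NOT C) AND (NOT E OR NOT A OR NOT C) AND (NOT E OR NOT E OR NOT C) AND (NOT D OR NOT C)   [distribute OR over AND]
≡ (NOT C OR NOT A) AND (NOT C OR NOT E) AND (NOT D OR NOT C)   [simplify]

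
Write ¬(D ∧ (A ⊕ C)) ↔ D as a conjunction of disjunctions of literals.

D ∧ (¬D ∨ ¬A ∨ C) ∧ (¬D ∨ ¬C ∨ A)

¬(D ∧ (A ⊕ C)) ↔ D
⇔ (¬(D ∧ (A ⊕ C)) → D) ∧ (D → ¬(D ∧ (A ⊕ C)))
⇔ (¬¬(D ∧ (A ⊕ C)) ∨ D) ∧ (D → ¬(D ∧ (A ⊕ C)))
⇔ (¬¬(D ∧ (A ∨ C) ∧ ¬(A ∧ C)) ∨ D) ∧ (D → ¬(D ∧ (A ⊕ C)))
⇔ (¬¬(D ∧ (A ∨ C) ∧ ¬(A ∧ C)) ∨ D) ∧ (¬D ∨ ¬(D ∧ (A ⊕ C)))
⇔ (¬¬(D ∧ (A ∨ C) ∧ ¬(A ∧ C)) ∨ D) ∧ (¬D ∨ ¬(D ∧ (A ∨ C) ∧ ¬(A ∧ C)))
⇔ ((D ∧ (A ∨ C) ∧ ¬(A ∧ C)) ∨ D) ∧ (¬D ∨ ¬(D ∧ (A ∨ C) ∧ ¬(A ∧ C)))
⇔ ((D ∧ (A ∨ C) ∧ (¬A ∨ ¬C)) ∨ D) ∧ (¬D ∨ ¬(D ∧ (A ∨ C) ∧ ¬(A ∧ C)))
⇔ ((D ∧ (A ∨ C) ∧ (¬A ∨ ¬C)) ∨ D) ∧ (¬D ∨ ¬D ∨ ¬(A ∨ C) ∨ ¬¬(A ∧ C))
⇔ ((D ∧ (A ∨ C) ∧ (¬A ∨ ¬C)) ∨ D) ∧ (¬D ∨ ¬D ∨ (¬A ∧ ¬C) ∨ ¬¬(A ∧ C))
⇔ ((D ∧ (A ∨ C) ∧ (¬A ∨ ¬C)) ∨ D) ∧ (¬D ∨ ¬D ∨ (¬A ∧ ¬C) ∨ (A ∧ C))
⇔ (D ∨ D) ∧ (A ∨ C ∨ D) ∧ (¬A ∨ ¬C ∨ D) ∧ (¬D ∨ ¬D ∨ ¬A ∨ A) ∧ (¬D ∨ ¬D ∨ ¬A ∨ C) ∧ (¬D ∨ ¬D ∨ ¬C ∨ A) ∧ (¬D ∨ ¬D ∨ ¬C ∨ C)
⇔ D ∧ (¬D ∨ ¬A ∨ C) ∧ (¬D ∨ ¬C ∨ A)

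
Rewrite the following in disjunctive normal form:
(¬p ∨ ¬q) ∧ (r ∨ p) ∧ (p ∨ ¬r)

¬q ∧ p

(¬p ∨ ¬q) ∧ (r ∨ p) ∧ (p ∨ ¬r)
= (¬p ∧ r ∧ p) ∨ (¬p ∧ r ∧ ¬r) ∨ (¬p ∧ p ∧ p) ∨ (¬p ∧ p ∧ ¬r) ∨ (¬q ∧ r ∧ p) ∨ (¬q ∧ r ∧ ¬r) ∨ (¬q ∧ p ∧ p) ∨ (¬q ∧ p ∧ ¬r)   — distribute ∧ over ∨
= ¬q ∧ p   — simplify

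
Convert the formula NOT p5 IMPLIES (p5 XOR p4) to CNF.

NOT p5 IMPLIES (p5 XOR p4)
= NOT NOT p5 OR (p5 XOR p4)   (eliminate IMPLIES)
= NOT NOT p5 OR ((p5 OR p4) AND NOT (p5 AND p4))   (expand XOR)
= p5 OR ((p5 OR p4) AND NOT (p5 AND p4))   (double negation)
= p5 OR ((p5 OR p4) AND (NOT p5 OR NOT p4))   (De Morgan)
= (p5 OR p5 OR p4) AND (p5 OR NOT p5 OR NOT p4)   (distribute OR over AND)
= p5 OR p4   (simplify)

p5 OR p4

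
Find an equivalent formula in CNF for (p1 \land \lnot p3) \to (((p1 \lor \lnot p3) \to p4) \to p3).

(p1 \land \lnot p3) \to (((p1 \lor \lnot p3) \to p4) \to p3)
≡ \lnot (p1 \land \lnot p3) \lor (((p1 \lor \lnot p3) \to p4) \to p3)   [eliminate \to]
≡ \lnot (p1 \land \lnot p3) \lor \lnot ((p1 \lor \lnot p3) \to p4) \lor p3   [eliminate \to]
≡ \lnot (p1 \land \lnot p3) \lor \lnot (\lnot (p1 \lor \lnot p3) \lor p4) \lor p3   [eliminate \to]
≡ \lnot p1 \lor \lnot \lnot p3 \lor \lnot (\lnot (p1 \lor \lnot p3) \lor p4) \lor p3   [De Morgan]
≡ \lnot p1 \lor p3 \lor \lnot (\lnot (p1 \lor \lnot p3) \lor p4) \lor p3   [double negation]
≡ \lnot p1 \lor p3 \lor (\lnot \lnot (p1 \lor \lnot p3) \land \lnot p4) \lor p3   [De Morgan]
≡ \lnot p1 \lor p3 \lor ((p1 \lor \lnot p3) \land \lnot p4) \lor p3   [double negation]
≡ (\lnot p1 \lor p3 \lor p1 \lor \lnot p3 \lor p3) \land (\lnot p1 \lor p3 \lor \lnot p4 \lor p3)   [distribute \lor over \land]
≡ \lnot p1 \lor p3 \lor \lnot p4   [simplify]

\lnot p1 \lor p3 \lor \lnot p4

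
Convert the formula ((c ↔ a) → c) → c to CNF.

((c ↔ a) → c) → c
≡ ¬((c ↔ a) → c) ∨ c   [eliminate →]
≡ ¬(¬(c ↔ a) ∨ c) ∨ c   [eliminate →]
≡ ¬(¬((c → a) ∧ (a → c)) ∨ c) ∨ c   [eliminate ↔]
≡ ¬(¬((¬c ∨ a) ∧ (a → c)) ∨ c) ∨ c   [eliminate →]
≡ ¬(¬((¬c ∨ a) ∧ (¬a ∨ c)) ∨ c) ∨ c   [eliminate →]
≡ (¬¬((¬c ∨ a) ∧ (¬a ∨ c)) ∧ ¬c) ∨ c   [De Morgan]
≡ ((¬c ∨ a) ∧ (¬a ∨ c) ∧ ¬c) ∨ c   [double negation]
≡ (¬c ∨ a ∨ c) ∧ (¬a ∨ c ∨ c) ∧ (¬c ∨ c)   [distribute ∨ over ∧]
≡ ¬a ∨ c   [simplify]

¬a ∨ c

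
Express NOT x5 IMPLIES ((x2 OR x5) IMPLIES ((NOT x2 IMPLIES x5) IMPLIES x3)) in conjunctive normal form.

NOT x5 IMPLIES ((x2 OR x5) IMPLIES ((NOT x2 IMPLIES x5) IMPLIES x3))
= NOT NOT x5 OR ((x2 OR x5) IMPLIES ((NOT x2 IMPLIES x5) IMPLIES x3))   [eliminate IMPLIES]
= NOT NOT x5 OR NOT (x2 OR x5) OR ((NOT x2 IMPLIES x5) IMPLIES x3)   [eliminate IMPLIES]
= NOT NOT x5 OR NOT (x2 OR x5) OR NOT (NOT x2 IMPLIES x5) OR x3   [eliminate IMPLIES]
= NOT NOT x5 OR NOT (x2 OR x5) OR NOT (NOT NOT x2 OR x5) OR x3   [eliminate IMPLIES]
= x5 OR NOT (x2 OR x5) OR NOT (NOT NOT x2 OR x5) OR x3   [double negation]
= x5 OR (NOT x2 AND NOT x5) OR NOT (NOT NOT x2 OR x5) OR x3   [De Morgan]
= x5 OR (NOT x2 AND NOT x5) OR (NOT NOT NOT x2 AND NOT x5) OR x3   [De Morgan]
= x5 OR (NOT x2 AND NOT x5) OR (NOT x2 AND NOT x5) OR x3   [double negation]
= (x5 OR NOT x2 OR NOT x2 OR x3) AND (x5 OR NOT x2 OR NOT x5 OR x3) AND (x5 OR NOT x5 OR NOT x2 OR x3) AND (x5 OR NOT x5 OR NOT x5 OR x3)   [distribute OR over AND]
= x5 OR NOT x2 OR x3   [simplify]

x5 OR NOT x2 OR x3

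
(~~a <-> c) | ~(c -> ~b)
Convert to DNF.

(~~a <-> c) | ~(c -> ~b)
≡ ((~~a -> c) & (c -> ~~a)) | ~(c -> ~b)   — eliminate <->
≡ ((~~~a | c) & (c -> ~~a)) | ~(c -> ~b)   — eliminate ->
≡ ((~~~a | c) & (~c | ~~a)) | ~(c -> ~b)   — eliminate ->
≡ ((~~~a | c) & (~c | ~~a)) | ~(~c | ~b)   — eliminate ->
≡ ((~a | c) & (~c | ~~a)) | ~(~c | ~b)   — double negation
≡ ((~a | c) & (~c | a)) | ~(~c | ~b)   — double negation
≡ ((~a | c) & (~c | a)) | (~~c & ~~b)   — De Morgan
≡ ((~a | c) & (~c | a)) | (c & ~~b)   — double negation
≡ ((~a | c) & (~c | a)) | (c & b)   — double negation
≡ (~a & ~c) | (~a & a) | (c & ~c) | (c & a) | (c & b)   — distribute & over |
≡ (~a & ~c) | (c & a) | (c & b)   — simplify

(~a & ~c) | (c & a) | (c & b)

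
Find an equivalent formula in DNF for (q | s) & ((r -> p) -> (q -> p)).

(q & r & ~p) | (q & p) | (s & r & ~p) | (s & ~q) | (s & p)

(q | s) & ((r -> p) -> (q -> p))
= (q | s) & (~(r -> p) | (q -> p))   — eliminate ->
= (q | s) & (~(~r | p) | (q -> p))   — eliminate ->
= (q | s) & (~(~r | p) | ~q | p)   — eliminate ->
= (q | s) & ((~~r & ~p) | ~q | p)   — De Morgan
= (q | s) & ((r & ~p) | ~q | p)   — double negation
= (q & r & ~p) | (q & ~q) | (q & p) | (s & r & ~p) | (s & ~q) | (s & p)   — distribute & over |
= (q & r & ~p) | (q & p) | (s & r & ~p) | (s & ~q) | (s & p)   — simplify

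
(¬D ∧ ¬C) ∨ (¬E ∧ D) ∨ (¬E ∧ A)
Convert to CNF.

(¬D ∧ ¬C) ∨ (¬E ∧ D) ∨ (¬E ∧ A)
⇔ (¬D ∨ ¬E ∨ ¬E) ∧ (¬D ∨ ¬E ∨ A) ∧ (¬D ∨ D ∨ ¬E) ∧ (¬D ∨ D ∨ A) ∧ (¬C ∨ ¬E ∨ ¬E) ∧ (¬C ∨ ¬E ∨ A) ∧ (¬C ∨ D ∨ ¬E) ∧ (¬C ∨ D ∨ A)   — distribute ∨ over ∧
⇔ (¬D ∨ ¬E) ∧ (¬C ∨ ¬E) ∧ (¬C ∨ D ∨ A)   — simplify

(¬D ∨ ¬E) ∧ (¬C ∨ ¬E) ∧ (¬C ∨ D ∨ A)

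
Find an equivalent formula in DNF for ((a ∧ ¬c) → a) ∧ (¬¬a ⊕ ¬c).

(¬a ∧ ¬c) ∨ (c ∧ a)

((a ∧ ¬c) → a) ∧ (¬¬a ⊕ ¬c)
≡ (¬(a ∧ ¬c) ∨ a) ∧ (¬¬a ⊕ ¬c)   — eliminate →
≡ (¬(a ∧ ¬c) ∨ a) ∧ ((¬¬a ∧ ¬¬c) ∨ (¬¬¬a ∧ ¬c))   — expand ⊕
≡ (¬a ∨ ¬¬c ∨ a) ∧ ((¬¬a ∧ ¬¬c) ∨ (¬¬¬a ∧ ¬c))   — De Morgan
≡ (¬a ∨ c ∨ a) ∧ ((¬¬a ∧ ¬¬c) ∨ (¬¬¬a ∧ ¬c))   — double negation
≡ (¬a ∨ c ∨ a) ∧ ((a ∧ ¬¬c) ∨ (¬¬¬a ∧ ¬c))   — double negation
≡ (¬a ∨ c ∨ a) ∧ ((a ∧ c) ∨ (¬¬¬a ∧ ¬c))   — double negation
≡ (¬a ∨ c ∨ a) ∧ ((a ∧ c) ∨ (¬a ∧ ¬c))   — double negation
≡ (¬a ∧ a ∧ c) ∨ (¬a ∧ ¬a ∧ ¬c) ∨ (c ∧ a ∧ c) ∨ (c ∧ ¬a ∧ ¬c) ∨ (a ∧ a ∧ c) ∨ (a ∧ ¬a ∧ ¬c)   — distribute ∧ over ∨
≡ (¬a ∧ ¬c) ∨ (c ∧ a)   — simplify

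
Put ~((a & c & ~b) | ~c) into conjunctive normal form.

~((a & c & ~b) | ~c)
≡ ~(a & c & ~b) & ~~c   [De Morgan]
≡ (~a | ~c | ~~b) & ~~c   [De Morgan]
≡ (~a | ~c | b) & ~~c   [double negation]
≡ (~a | ~c | b) & c   [double negation]

(~a | ~c | b) & c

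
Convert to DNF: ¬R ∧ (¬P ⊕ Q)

(¬R ∧ ¬P ∧ ¬Q) ∨ (¬R ∧ P ∧ Q)

¬R ∧ (¬P ⊕ Q)
≡ ¬R ∧ ((¬P ∧ ¬Q) ∨ (¬¬P ∧ Q))   [expand ⊕]
≡ ¬R ∧ ((¬P ∧ ¬Q) ∨ (P ∧ Q))   [double negation]
≡ (¬R ∧ ¬P ∧ ¬Q) ∨ (¬R ∧ P ∧ Q)   [distribute ∧ over ∨]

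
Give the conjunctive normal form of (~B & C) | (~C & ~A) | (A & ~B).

(~B & C) | (~C & ~A) | (A & ~B)
≡ (~B | ~C | A) & (~B | ~C | ~B) & (~B | ~A | A) & (~B | ~A | ~B) & (C | ~C | A) & (C | ~C | ~B) & (C | ~A | A) & (C | ~A | ~B)
≡ (~B | ~C) & (~B | ~A)

(~B | ~C) & (~B | ~A)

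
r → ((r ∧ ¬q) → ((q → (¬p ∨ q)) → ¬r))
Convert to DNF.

r → ((r ∧ ¬q) → ((q → (¬p ∨ q)) → ¬r))
≡ ¬r ∨ ((r ∧ ¬q) → ((q → (¬p ∨ q)) → ¬r))   [eliminate →]
≡ ¬r ∨ ¬(r ∧ ¬q) ∨ ((q → (¬p ∨ q)) → ¬r)   [eliminate →]
≡ ¬r ∨ ¬(r ∧ ¬q) ∨ ¬(q → (¬p ∨ q)) ∨ ¬r   [eliminate →]
≡ ¬r ∨ ¬(r ∧ ¬q) ∨ ¬(¬q ∨ ¬p ∨ q) ∨ ¬r   [eliminate →]
≡ ¬r ∨ ¬r ∨ ¬¬q ∨ ¬(¬q ∨ ¬p ∨ q) ∨ ¬r   [De Morgan]
≡ ¬r ∨ ¬r ∨ q ∨ ¬(¬q ∨ ¬p ∨ q) ∨ ¬r   [double negation]
≡ ¬r ∨ ¬r ∨ q ∨ (¬¬q ∧ ¬¬p ∧ ¬q) ∨ ¬r   [De Morgan]
≡ ¬r ∨ ¬r ∨ q ∨ (q ∧ ¬¬p ∧ ¬q) ∨ ¬r   [double negation]
≡ ¬r ∨ ¬r ∨ q ∨ (q ∧ p ∧ ¬q) ∨ ¬r   [double negation]
≡ ¬r ∨ q   [simplify]

¬r ∨ q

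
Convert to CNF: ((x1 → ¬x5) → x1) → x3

((x1 → ¬x5) → x1) → x3
= ¬((x1 → ¬x5) → x1) ∨ x3
= ¬(¬(x1 → ¬x5) ∨ x1) ∨ x3
= ¬(¬(¬x1 ∨ ¬x5) ∨ x1) ∨ x3
= (¬¬(¬x1 ∨ ¬x5) ∧ ¬x1) ∨ x3
= ((¬x1 ∨ ¬x5) ∧ ¬x1) ∨ x3
= (¬x1 ∨ ¬x5 ∨ x3) ∧ (¬x1 ∨ x3)
= ¬x1 ∨ x3

¬x1 ∨ x3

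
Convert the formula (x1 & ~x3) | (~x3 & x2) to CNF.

(x1 | x2) & ~x3

(x1 & ~x3) | (~x3 & x2)
⇔ (x1 | ~x3) & (x1 | x2) & (~x3 | ~x3) & (~x3 | x2)   [distribute | over &]
⇔ (x1 | x2) & ~x3   [simplify]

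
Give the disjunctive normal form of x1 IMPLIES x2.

NOT x1 OR x2

x1 IMPLIES x2
≡ NOT x1 OR x2   [eliminate IMPLIES]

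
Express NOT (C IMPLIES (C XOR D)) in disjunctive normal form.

NOT (C IMPLIES (C XOR D))
= NOT (NOT C OR (C XOR D))   (eliminate IMPLIES)
= NOT (NOT C OR (C AND NOT D) OR (NOT C AND D))   (expand XOR)
= NOT NOT C AND NOT (C AND NOT D) AND NOT (NOT C AND D)   (De Morgan)
= C AND NOT (C AND NOT D) AND NOT (NOT C AND D)   (double negation)
= C AND (NOT C OR NOT NOT D) AND NOT (NOT C AND D)   (De Morgan)
= C AND (NOT C OR D) AND NOT (NOT C AND D)   (double negation)
= C AND (NOT C OR D) AND (NOT NOT C OR NOT D)   (De Morgan)
= C AND (NOT C OR D) AND (C OR NOT D)   (double negation)
= (C AND NOT C AND C) OR (C AND NOT C AND NOT D) OR (C AND D AND C) OR (C AND D AND NOT D)   (distribute AND over OR)
= C AND D   (simplify)

C AND D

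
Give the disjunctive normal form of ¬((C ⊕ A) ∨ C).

¬((C ⊕ A) ∨ C)
≡ ¬((C ∧ ¬A) ∨ (¬C ∧ A) ∨ C)   [expand ⊕]
≡ ¬(C ∧ ¬A) ∧ ¬(¬C ∧ A) ∧ ¬C   [De Morgan]
≡ (¬C ∨ ¬¬A) ∧ ¬(¬C ∧ A) ∧ ¬C   [De Morgan]
≡ (¬C ∨ A) ∧ ¬(¬C ∧ A) ∧ ¬C   [double negation]
≡ (¬C ∨ A) ∧ (¬¬C ∨ ¬A) ∧ ¬C   [De Morgan]
≡ (¬C ∨ A) ∧ (C ∨ ¬A) ∧ ¬C   [double negation]
≡ (¬C ∧ C ∧ ¬C) ∨ (¬C ∧ ¬A ∧ ¬C) ∨ (A ∧ C ∧ ¬C) ∨ (A ∧ ¬A ∧ ¬C)   [distribute ∧ over ∨]
≡ ¬C ∧ ¬A   [simplify]

¬C ∧ ¬A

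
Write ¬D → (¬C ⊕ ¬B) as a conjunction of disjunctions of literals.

¬D → (¬C ⊕ ¬B)
= ¬¬D ∨ (¬C ⊕ ¬B)
= ¬¬D ∨ ((¬C ∨ ¬B) ∧ ¬(¬C ∧ ¬B))
= D ∨ ((¬C ∨ ¬B) ∧ ¬(¬C ∧ ¬B))
= D ∨ ((¬C ∨ ¬B) ∧ (¬¬C ∨ ¬¬B))
= D ∨ ((¬C ∨ ¬B) ∧ (C ∨ ¬¬B))
= D ∨ ((¬C ∨ ¬B) ∧ (C ∨ B))
= (D ∨ ¬C ∨ ¬B) ∧ (D ∨ C ∨ B)

(D ∨ ¬C ∨ ¬B) ∧ (D ∨ C ∨ B)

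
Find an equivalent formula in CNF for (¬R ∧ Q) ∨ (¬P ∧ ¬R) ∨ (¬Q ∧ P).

(¬R ∧ Q) ∨ (¬P ∧ ¬R) ∨ (¬Q ∧ P)
= (¬R ∨ ¬P ∨ ¬Q) ∧ (¬R ∨ ¬P ∨ P) ∧ (¬R ∨ ¬R ∨ ¬Q) ∧ (¬R ∨ ¬R ∨ P) ∧ (Q ∨ ¬P ∨ ¬Q) ∧ (Q ∨ ¬P ∨ P) ∧ (Q ∨ ¬R ∨ ¬Q) ∧ (Q ∨ ¬R ∨ P)   [distribute ∨ over ∧]
= (¬R ∨ ¬Q) ∧ (¬R ∨ P)   [simplify]

(¬R ∨ ¬Q) ∧ (¬R ∨ P)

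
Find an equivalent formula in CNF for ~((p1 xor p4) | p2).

~((p1 xor p4) | p2)
⇔ ~(((p1 | p4) & ~(p1 & p4)) | p2)   [expand xor]
⇔ ~((p1 | p4) & ~(p1 & p4)) & ~p2   [De Morgan]
⇔ (~(p1 | p4) | ~~(p1 & p4)) & ~p2   [De Morgan]
⇔ ((~p1 & ~p4) | ~~(p1 & p4)) & ~p2   [De Morgan]
⇔ ((~p1 & ~p4) | (p1 & p4)) & ~p2   [double negation]
⇔ (~p1 | p1) & (~p1 | p4) & (~p4 | p1) & (~p4 | p4) & ~p2   [distribute | over &]
⇔ (~p1 | p4) & (~p4 | p1) & ~p2   [simplify]

(~p1 | p4) & (~p4 | p1) & ~p2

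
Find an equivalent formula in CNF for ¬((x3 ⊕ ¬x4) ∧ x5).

(¬x3 ∨ ¬x4 ∨ ¬x5) ∧ (x4 ∨ x3 ∨ ¬x5)

¬((x3 ⊕ ¬x4) ∧ x5)
≡ ¬((x3 ∨ ¬x4) ∧ ¬(x3 ∧ ¬x4) ∧ x5)   [expand ⊕]
≡ ¬(x3 ∨ ¬x4) ∨ ¬¬(x3 ∧ ¬x4) ∨ ¬x5   [De Morgan]
≡ (¬x3 ∧ ¬¬x4) ∨ ¬¬(x3 ∧ ¬x4) ∨ ¬x5   [De Morgan]
≡ (¬x3 ∧ x4) ∨ ¬¬(x3 ∧ ¬x4) ∨ ¬x5   [double negation]
≡ (¬x3 ∧ x4) ∨ (x3 ∧ ¬x4) ∨ ¬x5   [double negation]
≡ (¬x3 ∨ x3 ∨ ¬x5) ∧ (¬x3 ∨ ¬x4 ∨ ¬x5) ∧ (x4 ∨ x3 ∨ ¬x5) ∧ (x4 ∨ ¬x4 ∨ ¬x5)   [distribute ∨ over ∧]
≡ (¬x3 ∨ ¬x4 ∨ ¬x5) ∧ (x4 ∨ x3 ∨ ¬x5)   [simplify]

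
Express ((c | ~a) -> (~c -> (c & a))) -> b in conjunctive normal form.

((c | ~a) -> (~c -> (c & a))) -> b
= ~((c | ~a) -> (~c -> (c & a))) | b   (eliminate ->)
= ~(~(c | ~a) | (~c -> (c & a))) | b   (eliminate ->)
= ~(~(c | ~a) | ~~c | (c & a)) | b   (eliminate ->)
= (~~(c | ~a) & ~~~c & ~(c & a)) | b   (De Morgan)
= ((c | ~a) & ~~~c & ~(c & a)) | b   (double negation)
= ((c | ~a) & ~c & ~(c & a)) | b   (double negation)
= ((c | ~a) & ~c & (~c | ~a)) | b   (De Morgan)
= (c | ~a | b) & (~c | b) & (~c | ~a | b)   (distribute | over &)
= (c | ~a | b) & (~c | b)   (simplify)

(c | ~a | b) & (~c | b)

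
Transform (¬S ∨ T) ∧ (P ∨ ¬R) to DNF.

(¬S ∨ T) ∧ (P ∨ ¬R)
⇔ (¬S ∧ P) ∨ (¬S ∧ ¬R) ∨ (T ∧ P) ∨ (T ∧ ¬R)   — distribute ∧ over ∨

(¬S ∧ P) ∨ (¬S ∧ ¬R) ∨ (T ∧ P) ∨ (T ∧ ¬R)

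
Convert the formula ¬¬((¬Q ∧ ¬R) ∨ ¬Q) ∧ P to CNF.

¬Q ∧ P

¬¬((¬Q ∧ ¬R) ∨ ¬Q) ∧ P
⇔ ((¬Q ∧ ¬R) ∨ ¬Q) ∧ P   — double negation
⇔ (¬Q ∨ ¬Q) ∧ (¬R ∨ ¬Q) ∧ P   — distribute ∨ over ∧
⇔ ¬Q ∧ P   — simplify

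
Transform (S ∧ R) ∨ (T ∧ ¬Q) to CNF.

(S ∧ R) ∨ (T ∧ ¬Q)
≡ (S ∨ T) ∧ (S ∨ ¬Q) ∧ (R ∨ T) ∧ (R ∨ ¬Q)   (distribute ∨ over ∧)

(S ∨ T) ∧ (S ∨ ¬Q) ∧ (R ∨ T) ∧ (R ∨ ¬Q)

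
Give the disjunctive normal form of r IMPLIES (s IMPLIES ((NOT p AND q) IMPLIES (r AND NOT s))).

r IMPLIES (s IMPLIES ((NOT p AND q) IMPLIES (r AND NOT s)))
= NOT r OR (s IMPLIES ((NOT p AND q) IMPLIES (r AND NOT s)))   (eliminate IMPLIES)
= NOT r OR NOT s OR ((NOT p AND q) IMPLIES (r AND NOT s))   (eliminate IMPLIES)
= NOT r OR NOT s OR NOT (NOT p AND q) OR (r AND NOT s)   (eliminate IMPLIES)
= NOT r OR NOT s OR NOT NOT p OR NOT q OR (r AND NOT s)   (De Morgan)
= NOT r OR NOT s OR p OR NOT q OR (r AND NOT s)   (double negation)
= NOT r OR NOT s OR p OR NOT q   (simplify)

NOT r OR NOT s OR p OR NOT q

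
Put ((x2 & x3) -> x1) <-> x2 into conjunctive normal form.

x2 & (~x2 | ~x3 | x1)

((x2 & x3) -> x1) <-> x2
⇔ (((x2 & x3) -> x1) -> x2) & (x2 -> ((x2 & x3) -> x1))   [eliminate <->]
⇔ (~((x2 & x3) -> x1) | x2) & (x2 -> ((x2 & x3) -> x1))   [eliminate ->]
⇔ (~(~(x2 & x3) | x1) | x2) & (x2 -> ((x2 & x3) -> x1))   [eliminate ->]
⇔ (~(~(x2 & x3) | x1) | x2) & (~x2 | ((x2 & x3) -> x1))   [eliminate ->]
⇔ (~(~(x2 & x3) | x1) | x2) & (~x2 | ~(x2 & x3) | x1)   [eliminate ->]
⇔ ((~~(x2 & x3) & ~x1) | x2) & (~x2 | ~(x2 & x3) | x1)   [De Morgan]
⇔ ((x2 & x3 & ~x1) | x2) & (~x2 | ~(x2 & x3) | x1)   [double negation]
⇔ ((x2 & x3 & ~x1) | x2) & (~x2 | ~x2 | ~x3 | x1)   [De Morgan]
⇔ (x2 | x2) & (x3 | x2) & (~x1 | x2) & (~x2 | ~x2 | ~x3 | x1)   [distribute | over &]
⇔ x2 & (~x2 | ~x3 | x1)   [simplify]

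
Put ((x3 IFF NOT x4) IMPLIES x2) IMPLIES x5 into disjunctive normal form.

(NOT x3 AND x4 AND NOT x2) OR (NOT x4 AND x3 AND NOT x2) OR x5

((x3 IFF NOT x4) IMPLIES x2) IMPLIES x5
≡ NOT ((x3 IFF NOT x4) IMPLIES x2) OR x5   [eliminate IMPLIES]
≡ NOT (NOT (x3 IFF NOT x4) OR x2) OR x5   [eliminate IMPLIES]
≡ NOT (NOT ((x3 IMPLIES NOT x4) AND (NOT x4 IMPLIES x3)) OR x2) OR x5   [eliminate IFF]
≡ NOT (NOT ((NOT x3 OR NOT x4) AND (NOT x4 IMPLIES x3)) OR x2) OR x5   [eliminate IMPLIES]
≡ NOT (NOT ((NOT x3 OR NOT x4) AND (NOT NOT x4 OR x3)) OR x2) OR x5   [eliminate IMPLIES]
≡ (NOT NOT ((NOT x3 OR NOT x4) AND (NOT NOT x4 OR x3)) AND NOT x2) OR x5   [De Morgan]
≡ ((NOT x3 OR NOT x4) AND (NOT NOT x4 OR x3) AND NOT x2) OR x5   [double negation]
≡ ((NOT x3 OR NOT x4) AND (x4 OR x3) AND NOT x2) OR x5   [double negation]
≡ (NOT x3 AND x4 AND NOT x2) OR (NOT x3 AND x3 AND NOT x2) OR (NOT x4 AND x4 AND NOT x2) OR (NOT x4 AND x3 AND NOT x2) OR x5   [distribute AND over OR]
≡ (NOT x3 AND x4 AND NOT x2) OR (NOT x4 AND x3 AND NOT x2) OR x5   [simplify]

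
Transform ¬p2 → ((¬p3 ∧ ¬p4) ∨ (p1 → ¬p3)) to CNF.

¬p2 → ((¬p3 ∧ ¬p4) ∨ (p1 → ¬p3))
⇔ ¬¬p2 ∨ (¬p3 ∧ ¬p4) ∨ (p1 → ¬p3)   (eliminate →)
⇔ ¬¬p2 ∨ (¬p3 ∧ ¬p4) ∨ ¬p1 ∨ ¬p3   (eliminate →)
⇔ p2 ∨ (¬p3 ∧ ¬p4) ∨ ¬p1 ∨ ¬p3   (double negation)
⇔ (p2 ∨ ¬p3 ∨ ¬p1 ∨ ¬p3) ∧ (p2 ∨ ¬p4 ∨ ¬p1 ∨ ¬p3)   (distribute ∨ over ∧)
⇔ p2 ∨ ¬p3 ∨ ¬p1   (simplify)

p2 ∨ ¬p3 ∨ ¬p1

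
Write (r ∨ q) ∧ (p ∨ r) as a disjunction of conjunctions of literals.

(r ∨ q) ∧ (p ∨ r)
⇔ (r ∧ p) ∨ (r ∧ r) ∨ (q ∧ p) ∨ (q ∧ r)   [distribute ∧ over ∨]
⇔ r ∨ (q ∧ p)   [simplify]

r ∨ (q ∧ p)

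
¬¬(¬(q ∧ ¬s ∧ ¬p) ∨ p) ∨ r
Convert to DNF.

¬¬(¬(q ∧ ¬s ∧ ¬p) ∨ p) ∨ r
= ¬(q ∧ ¬s ∧ ¬p) ∨ p ∨ r   (double negation)
= ¬q ∨ ¬¬s ∨ ¬¬p ∨ p ∨ r   (De Morgan)
= ¬q ∨ s ∨ ¬¬p ∨ p ∨ r   (double negation)
= ¬q ∨ s ∨ p ∨ p ∨ r   (double negation)
= ¬q ∨ s ∨ p ∨ r   (simplify)

¬q ∨ s ∨ p ∨ r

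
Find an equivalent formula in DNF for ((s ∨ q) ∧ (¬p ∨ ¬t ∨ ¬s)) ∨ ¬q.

(s ∧ ¬p) ∨ (s ∧ ¬t) ∨ (q ∧ ¬p) ∨ (q ∧ ¬t) ∨ (q ∧ ¬s) ∨ ¬q

((s ∨ q) ∧ (¬p ∨ ¬t ∨ ¬s)) ∨ ¬q
≡ (s ∧ ¬p) ∨ (s ∧ ¬t) ∨ (s ∧ ¬s) ∨ (q ∧ ¬p) ∨ (q ∧ ¬t) ∨ (q ∧ ¬s) ∨ ¬q   — distribute ∧ over ∨
≡ (s ∧ ¬p) ∨ (s ∧ ¬t) ∨ (q ∧ ¬p) ∨ (q ∧ ¬t) ∨ (q ∧ ¬s) ∨ ¬q   — simplify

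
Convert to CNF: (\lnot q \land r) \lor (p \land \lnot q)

\lnot q \land (r \lor p)

(\lnot q \land r) \lor (p \land \lnot q)
⇔ (\lnot q \lor p) \land (\lnot q \lor \lnot q) \land (r \lor p) \land (r \lor \lnot q)   — distribute \lor over \land
⇔ \lnot q \land (r \lor p)   — simplify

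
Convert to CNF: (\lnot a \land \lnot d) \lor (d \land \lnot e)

(\lnot a \lor d) \land (\lnot a \lor \lnot e) \land (\lnot d \lor \lnot e)

(\lnot a \land \lnot d) \lor (d \land \lnot e)
= (\lnot a \lor d) \land (\lnot a \lor \lnot e) \land (\lnot d \lor d) \land (\lnot d \lor \lnot e)   [distribute \lor over \land]
= (\lnot a \lor d) \land (\lnot a \lor \lnot e) \land (\lnot d \lor \lnot e)   [simplify]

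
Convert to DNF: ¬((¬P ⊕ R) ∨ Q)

¬((¬P ⊕ R) ∨ Q)
≡ ¬((¬P ∧ ¬R) ∨ (¬¬P ∧ R) ∨ Q)   — expand ⊕
≡ ¬(¬P ∧ ¬R) ∧ ¬(¬¬P ∧ R) ∧ ¬Q   — De Morgan
≡ (¬¬P ∨ ¬¬R) ∧ ¬(¬¬P ∧ R) ∧ ¬Q   — De Morgan
≡ (P ∨ ¬¬R) ∧ ¬(¬¬P ∧ R) ∧ ¬Q   — double negation
≡ (P ∨ R) ∧ ¬(¬¬P ∧ R) ∧ ¬Q   — double negation
≡ (P ∨ R) ∧ (¬¬¬P ∨ ¬R) ∧ ¬Q   — De Morgan
≡ (P ∨ R) ∧ (¬P ∨ ¬R) ∧ ¬Q   — double negation
≡ (P ∧ ¬P ∧ ¬Q) ∨ (P ∧ ¬R ∧ ¬Q) ∨ (R ∧ ¬P ∧ ¬Q) ∨ (R ∧ ¬R ∧ ¬Q)   — distribute ∧ over ∨
≡ (P ∧ ¬R ∧ ¬Q) ∨ (R ∧ ¬P ∧ ¬Q)   — simplify

(P ∧ ¬R ∧ ¬Q) ∨ (R ∧ ¬P ∧ ¬Q)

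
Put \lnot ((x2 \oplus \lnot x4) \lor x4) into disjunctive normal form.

\lnot ((x2 \oplus \lnot x4) \lor x4)
⇔ \lnot ((x2 \land \lnot \lnot x4) \lor (\lnot x2 \land \lnot x4) \lor x4)   [expand \oplus]
⇔ \lnot (x2 \land \lnot \lnot x4) \land \lnot (\lnot x2 \land \lnot x4) \land \lnot x4   [De Morgan]
⇔ (\lnot x2 \lor \lnot \lnot \lnot x4) \land \lnot (\lnot x2 \land \lnot x4) \land \lnot x4   [De Morgan]
⇔ (\lnot x2 \lor \lnot x4) \land \lnot (\lnot x2 \land \lnot x4) \land \lnot x4   [double negation]
⇔ (\lnot x2 \lor \lnot x4) \land (\lnot \lnot x2 \lor \lnot \lnot x4) \land \lnot x4   [De Morgan]
⇔ (\lnot x2 \lor \lnot x4) \land (x2 \lor \lnot \lnot x4) \land \lnot x4   [double negation]
⇔ (\lnot x2 \lor \lnot x4) \land (x2 \lor x4) \land \lnot x4   [double negation]
⇔ (\lnot x2 \land x2 \land \lnot x4) \lor (\lnot x2 \land x4 \land \lnot x4) \lor (\lnot x4 \land x2 \land \lnot x4) \lor (\lnot x4 \land x4 \land \lnot x4)   [distribute \land over \lor]
⇔ \lnot x4 \land x2   [simplify]

\lnot x4 \land x2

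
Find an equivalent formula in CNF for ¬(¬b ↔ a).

(¬b ∨ a) ∧ (¬a ∨ b)

¬(¬b ↔ a)
⇔ ¬((¬b → a) ∧ (a → ¬b))   [eliminate ↔]
⇔ ¬((¬¬b ∨ a) ∧ (a → ¬b))   [eliminate →]
⇔ ¬((¬¬b ∨ a) ∧ (¬a ∨ ¬b))   [eliminate →]
⇔ ¬(¬¬b ∨ a) ∨ ¬(¬a ∨ ¬b)   [De Morgan]
⇔ (¬¬¬b ∧ ¬a) ∨ ¬(¬a ∨ ¬b)   [De Morgan]
⇔ (¬b ∧ ¬a) ∨ ¬(¬a ∨ ¬b)   [double negation]
⇔ (¬b ∧ ¬a) ∨ (¬¬a ∧ ¬¬b)   [De Morgan]
⇔ (¬b ∧ ¬a) ∨ (a ∧ ¬¬b)   [double negation]
⇔ (¬b ∧ ¬a) ∨ (a ∧ b)   [double negation]
⇔ (¬b ∨ a) ∧ (¬b ∨ b) ∧ (¬a ∨ a) ∧ (¬a ∨ b)   [distribute ∨ over ∧]
⇔ (¬b ∨ a) ∧ (¬a ∨ b)   [simplify]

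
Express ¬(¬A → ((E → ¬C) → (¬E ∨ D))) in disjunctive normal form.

¬A ∧ ¬C ∧ E ∧ ¬D

¬(¬A → ((E → ¬C) → (¬E ∨ D)))
= ¬(¬¬A ∨ ((E → ¬C) → (¬E ∨ D)))   [eliminate →]
= ¬(¬¬A ∨ ¬(E → ¬C) ∨ ¬E ∨ D)   [eliminate →]
= ¬(¬¬A ∨ ¬(¬E ∨ ¬C) ∨ ¬E ∨ D)   [eliminate →]
= ¬¬¬A ∧ ¬¬(¬E ∨ ¬C) ∧ ¬¬E ∧ ¬D   [De Morgan]
= ¬A ∧ ¬¬(¬E ∨ ¬C) ∧ ¬¬E ∧ ¬D   [double negation]
= ¬A ∧ (¬E ∨ ¬C) ∧ ¬¬E ∧ ¬D   [double negation]
= ¬A ∧ (¬E ∨ ¬C) ∧ E ∧ ¬D   [double negation]
= (¬A ∧ ¬E ∧ E ∧ ¬D) ∨ (¬A ∧ ¬C ∧ E ∧ ¬D)   [distribute ∧ over ∨]
= ¬A ∧ ¬C ∧ E ∧ ¬D   [simplify]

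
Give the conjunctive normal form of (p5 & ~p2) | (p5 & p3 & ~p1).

(p5 & ~p2) | (p5 & p3 & ~p1)
≡ (p5 | p5) & (p5 | p3) & (p5 | ~p1) & (~p2 | p5) & (~p2 | p3) & (~p2 | ~p1)
≡ p5 & (~p2 | p3) & (~p2 | ~p1)

p5 & (~p2 | p3) & (~p2 | ~p1)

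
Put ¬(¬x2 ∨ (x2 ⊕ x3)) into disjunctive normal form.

¬(¬x2 ∨ (x2 ⊕ x3))
⇔ ¬(¬x2 ∨ (x2 ∧ ¬x3) ∨ (¬x2 ∧ x3))   (expand ⊕)
⇔ ¬¬x2 ∧ ¬(x2 ∧ ¬x3) ∧ ¬(¬x2 ∧ x3)   (De Morgan)
⇔ x2 ∧ ¬(x2 ∧ ¬x3) ∧ ¬(¬x2 ∧ x3)   (double negation)
⇔ x2 ∧ (¬x2 ∨ ¬¬x3) ∧ ¬(¬x2 ∧ x3)   (De Morgan)
⇔ x2 ∧ (¬x2 ∨ x3) ∧ ¬(¬x2 ∧ x3)   (double negation)
⇔ x2 ∧ (¬x2 ∨ x3) ∧ (¬¬x2 ∨ ¬x3)   (De Morgan)
⇔ x2 ∧ (¬x2 ∨ x3) ∧ (x2 ∨ ¬x3)   (double negation)
⇔ (x2 ∧ ¬x2 ∧ x2) ∨ (x2 ∧ ¬x2 ∧ ¬x3) ∨ (x2 ∧ x3 ∧ x2) ∨ (x2 ∧ x3 ∧ ¬x3)   (distribute ∧ over ∨)
⇔ x2 ∧ x3   (simplify)

x2 ∧ x3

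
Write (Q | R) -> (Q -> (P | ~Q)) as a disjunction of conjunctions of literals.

~Q | P

(Q | R) -> (Q -> (P | ~Q))
= ~(Q | R) | (Q -> (P | ~Q))   [eliminate ->]
= ~(Q | R) | ~Q | P | ~Q   [eliminate ->]
= (~Q & ~R) | ~Q | P | ~Q   [De Morgan]
= ~Q | P   [simplify]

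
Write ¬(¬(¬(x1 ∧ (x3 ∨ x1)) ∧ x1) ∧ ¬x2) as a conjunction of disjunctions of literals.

(¬x1 ∨ x2) ∧ (x1 ∨ x2)

¬(¬(¬(x1 ∧ (x3 ∨ x1)) ∧ x1) ∧ ¬x2)
≡ ¬¬(¬(x1 ∧ (x3 ∨ x1)) ∧ x1) ∨ ¬¬x2   (De Morgan)
≡ (¬(x1 ∧ (x3 ∨ x1)) ∧ x1) ∨ ¬¬x2   (double negation)
≡ ((¬x1 ∨ ¬(x3 ∨ x1)) ∧ x1) ∨ ¬¬x2   (De Morgan)
≡ ((¬x1 ∨ (¬x3 ∧ ¬x1)) ∧ x1) ∨ ¬¬x2   (De Morgan)
≡ ((¬x1 ∨ (¬x3 ∧ ¬x1)) ∧ x1) ∨ x2   (double negation)
≡ (¬x1 ∨ ¬x3 ∨ x2) ∧ (¬x1 ∨ ¬x1 ∨ x2) ∧ (x1 ∨ x2)   (distribute ∨ over ∧)
≡ (¬x1 ∨ x2) ∧ (x1 ∨ x2)   (simplify)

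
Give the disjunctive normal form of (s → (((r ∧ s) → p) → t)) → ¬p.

(s ∧ ¬r ∧ ¬t) ∨ (s ∧ p ∧ ¬t) ∨ ¬p

(s → (((r ∧ s) → p) → t)) → ¬p
⇔ ¬(s → (((r ∧ s) → p) → t)) ∨ ¬p   [eliminate →]
⇔ ¬(¬s ∨ (((r ∧ s) → p) → t)) ∨ ¬p   [eliminate →]
⇔ ¬(¬s ∨ ¬((r ∧ s) → p) ∨ t) ∨ ¬p   [eliminate →]
⇔ ¬(¬s ∨ ¬(¬(r ∧ s) ∨ p) ∨ t) ∨ ¬p   [eliminate →]
⇔ (¬¬s ∧ ¬¬(¬(r ∧ s) ∨ p) ∧ ¬t) ∨ ¬p   [De Morgan]
⇔ (s ∧ ¬¬(¬(r ∧ s) ∨ p) ∧ ¬t) ∨ ¬p   [double negation]
⇔ (s ∧ (¬(r ∧ s) ∨ p) ∧ ¬t) ∨ ¬p   [double negation]
⇔ (s ∧ (¬r ∨ ¬s ∨ p) ∧ ¬t) ∨ ¬p   [De Morgan]
⇔ (s ∧ ¬r ∧ ¬t) ∨ (s ∧ ¬s ∧ ¬t) ∨ (s ∧ p ∧ ¬t) ∨ ¬p   [distribute ∧ over ∨]
⇔ (s ∧ ¬r ∧ ¬t) ∨ (s ∧ p ∧ ¬t) ∨ ¬p   [simplify]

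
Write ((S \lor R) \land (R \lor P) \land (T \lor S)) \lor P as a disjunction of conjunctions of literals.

(S \land R) \lor (R \land T) \lor P

((S \lor R) \land (R \lor P) \land (T \lor S)) \lor P
≡ (S \land R \land T) \lor (S \land R \land S) \lor (S \land P \land T) \lor (S \land P \land S) \lor (R \land R \land T) \lor (R \land R \land S) \lor (R \land P \land T) \lor (R \land P \land S) \lor P   — distribute \land over \lor
≡ (S \land R) \lor (R \land T) \lor P   — simplify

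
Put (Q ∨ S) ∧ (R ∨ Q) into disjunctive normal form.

(Q ∨ S) ∧ (R ∨ Q)
≡ (Q ∧ R) ∨ (Q ∧ Q) ∨ (S ∧ R) ∨ (S ∧ Q)   [distribute ∧ over ∨]
≡ Q ∨ (S ∧ R)   [simplify]

Q ∨ (S ∧ R)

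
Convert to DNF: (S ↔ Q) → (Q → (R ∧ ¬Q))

(S ↔ Q) → (Q → (R ∧ ¬Q))
= ¬(S ↔ Q) ∨ (Q → (R ∧ ¬Q))   (eliminate →)
= ¬((S → Q) ∧ (Q → S)) ∨ (Q → (R ∧ ¬Q))   (eliminate ↔)
= ¬((¬S ∨ Q) ∧ (Q → S)) ∨ (Q → (R ∧ ¬Q))   (eliminate →)
= ¬((¬S ∨ Q) ∧ (¬Q ∨ S)) ∨ (Q → (R ∧ ¬Q))   (eliminate →)
= ¬((¬S ∨ Q) ∧ (¬Q ∨ S)) ∨ ¬Q ∨ (R ∧ ¬Q)   (eliminate →)
= ¬(¬S ∨ Q) ∨ ¬(¬Q ∨ S) ∨ ¬Q ∨ (R ∧ ¬Q)   (De Morgan)
= (¬¬S ∧ ¬Q) ∨ ¬(¬Q ∨ S) ∨ ¬Q ∨ (R ∧ ¬Q)   (De Morgan)
= (S ∧ ¬Q) ∨ ¬(¬Q ∨ S) ∨ ¬Q ∨ (R ∧ ¬Q)   (double negation)
= (S ∧ ¬Q) ∨ (¬¬Q ∧ ¬S) ∨ ¬Q ∨ (R ∧ ¬Q)   (De Morgan)
= (S ∧ ¬Q) ∨ (Q ∧ ¬S) ∨ ¬Q ∨ (R ∧ ¬Q)   (double negation)
= (Q ∧ ¬S) ∨ ¬Q   (simplify)

(Q ∧ ¬S) ∨ ¬Q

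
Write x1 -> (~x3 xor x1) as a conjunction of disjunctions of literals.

x1 -> (~x3 xor x1)
≡ ~x1 | (~x3 xor x1)   — eliminate ->
≡ ~x1 | ((~x3 | x1) & ~(~x3 & x1))   — expand xor
≡ ~x1 | ((~x3 | x1) & (~~x3 | ~x1))   — De Morgan
≡ ~x1 | ((~x3 | x1) & (x3 | ~x1))   — double negation
≡ (~x1 | ~x3 | x1) & (~x1 | x3 | ~x1)   — distribute | over &
≡ ~x1 | x3   — simplify

~x1 | x3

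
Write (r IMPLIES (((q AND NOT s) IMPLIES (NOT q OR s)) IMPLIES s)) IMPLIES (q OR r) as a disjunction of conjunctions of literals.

q OR r

(r IMPLIES (((q AND NOT s) IMPLIES (NOT q OR s)) IMPLIES s)) IMPLIES (q OR r)
≡ NOT (r IMPLIES (((q AND NOT s) IMPLIES (NOT q OR s)) IMPLIES s)) OR q OR r   [eliminate IMPLIES]
≡ NOT (NOT r OR (((q AND NOT s) IMPLIES (NOT q OR s)) IMPLIES s)) OR q OR r   [eliminate IMPLIES]
≡ NOT (NOT r OR NOT ((q AND NOT s) IMPLIES (NOT q OR s)) OR s) OR q OR r   [eliminate IMPLIES]
≡ NOT (NOT r OR NOT (NOT (q AND NOT s) OR NOT q OR s) OR s) OR q OR r   [eliminate IMPLIES]
≡ (NOT NOT r AND NOT NOT (NOT (q AND NOT s) OR NOT q OR s) AND NOT s) OR q OR r   [De Morgan]
≡ (r AND NOT NOT (NOT (q AND NOT s) OR NOT q OR s) AND NOT s) OR q OR r   [double negation]
≡ (r AND (NOT (q AND NOT s) OR NOT q OR s) AND NOT s) OR q OR r   [double negation]
≡ (r AND (NOT q OR NOT NOT s OR NOT q OR s) AND NOT s) OR q OR r   [De Morgan]
≡ (r AND (NOT q OR s OR NOT q OR s) AND NOT s) OR q OR r   [double negation]
≡ (r AND NOT q AND NOT s) OR (r AND s AND NOT s) OR (r AND NOT q AND NOT s) OR (r AND s AND NOT s) OR q OR r   [distribute AND over OR]
≡ q OR r   [simplify]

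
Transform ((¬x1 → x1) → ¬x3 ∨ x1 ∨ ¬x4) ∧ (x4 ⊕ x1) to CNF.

(x4 ∨ x1) ∧ (¬x4 ∨ ¬x1)

((¬x1 → x1) → ¬x3 ∨ x1 ∨ ¬x4) ∧ (x4 ⊕ x1)
≡ (¬(¬x1 → x1) ∨ ¬x3 ∨ x1 ∨ ¬x4) ∧ (x4 ⊕ x1)   [eliminate →]
≡ (¬(¬¬x1 ∨ x1) ∨ ¬x3 ∨ x1 ∨ ¬x4) ∧ (x4 ⊕ x1)   [eliminate →]
≡ (¬(¬¬x1 ∨ x1) ∨ ¬x3 ∨ x1 ∨ ¬x4) ∧ (x4 ∨ x1) ∧ ¬(x4 ∧ x1)   [expand ⊕]
≡ (¬¬¬x1 ∧ ¬x1 ∨ ¬x3 ∨ x1 ∨ ¬x4) ∧ (x4 ∨ x1) ∧ ¬(x4 ∧ x1)   [De Morgan]
≡ (¬x1 ∧ ¬x1 ∨ ¬x3 ∨ x1 ∨ ¬x4) ∧ (x4 ∨ x1) ∧ ¬(x4 ∧ x1)   [double negation]
≡ (¬x1 ∧ ¬x1 ∨ ¬x3 ∨ x1 ∨ ¬x4) ∧ (x4 ∨ x1) ∧ (¬x4 ∨ ¬x1)   [De Morgan]
≡ (¬x1 ∨ ¬x3 ∨ x1 ∨ ¬x4) ∧ (¬x1 ∨ ¬x3 ∨ x1 ∨ ¬x4) ∧ (x4 ∨ x1) ∧ (¬x4 ∨ ¬x1)   [distribute ∨ over ∧]
≡ (x4 ∨ x1) ∧ (¬x4 ∨ ¬x1)   [simplify]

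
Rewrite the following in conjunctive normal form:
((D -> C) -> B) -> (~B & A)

((D -> C) -> B) -> (~B & A)
= ~((D -> C) -> B) | (~B & A)   — eliminate ->
= ~(~(D -> C) | B) | (~B & A)   — eliminate ->
= ~(~(~D | C) | B) | (~B & A)   — eliminate ->
= (~~(~D | C) & ~B) | (~B & A)   — De Morgan
= ((~D | C) & ~B) | (~B & A)   — double negation
= (~D | C | ~B) & (~D | C | A) & (~B | ~B) & (~B | A)   — distribute | over &
= (~D | C | A) & ~B   — simplify

(~D | C | A) & ~B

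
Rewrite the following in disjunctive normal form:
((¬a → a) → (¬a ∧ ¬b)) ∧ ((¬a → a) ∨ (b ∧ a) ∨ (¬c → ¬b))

((¬a → a) → (¬a ∧ ¬b)) ∧ ((¬a → a) ∨ (b ∧ a) ∨ (¬c → ¬b))
= (¬(¬a → a) ∨ (¬a ∧ ¬b)) ∧ ((¬a → a) ∨ (b ∧ a) ∨ (¬c → ¬b))   — eliminate →
= (¬(¬¬a ∨ a) ∨ (¬a ∧ ¬b)) ∧ ((¬a → a) ∨ (b ∧ a) ∨ (¬c → ¬b))   — eliminate →
= (¬(¬¬a ∨ a) ∨ (¬a ∧ ¬b)) ∧ (¬¬a ∨ a ∨ (b ∧ a) ∨ (¬c → ¬b))   — eliminate →
= (¬(¬¬a ∨ a) ∨ (¬a ∧ ¬b)) ∧ (¬¬a ∨ a ∨ (b ∧ a) ∨ ¬¬c ∨ ¬b)   — eliminate →
= ((¬¬¬a ∧ ¬a) ∨ (¬a ∧ ¬b)) ∧ (¬¬a ∨ a ∨ (b ∧ a) ∨ ¬¬c ∨ ¬b)   — De Morgan
= ((¬a ∧ ¬a) ∨ (¬a ∧ ¬b)) ∧ (¬¬a ∨ a ∨ (b ∧ a) ∨ ¬¬c ∨ ¬b)   — double negation
= ((¬a ∧ ¬a) ∨ (¬a ∧ ¬b)) ∧ (a ∨ a ∨ (b ∧ a) ∨ ¬¬c ∨ ¬b)   — double negation
= ((¬a ∧ ¬a) ∨ (¬a ∧ ¬b)) ∧ (a ∨ a ∨ (b ∧ a) ∨ c ∨ ¬b)   — double negation
= (¬a ∧ ¬a ∧ a) ∨ (¬a ∧ ¬a ∧ a) ∨ (¬a ∧ ¬a ∧ b ∧ a) ∨ (¬a ∧ ¬a ∧ c) ∨ (¬a ∧ ¬a ∧ ¬b) ∨ (¬a ∧ ¬b ∧ a) ∨ (¬a ∧ ¬b ∧ a) ∨ (¬a ∧ ¬b ∧ b ∧ a) ∨ (¬a ∧ ¬b ∧ c) ∨ (¬a ∧ ¬b ∧ ¬b)   — distribute ∧ over ∨
= (¬a ∧ c) ∨ (¬a ∧ ¬b)   — simplify

(¬a ∧ c) ∨ (¬a ∧ ¬b)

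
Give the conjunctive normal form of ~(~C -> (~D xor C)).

~(~C -> (~D xor C))
≡ ~(~~C | (~D xor C))   [eliminate ->]
≡ ~(~~C | ((~D | C) & ~(~D & C)))   [expand xor]
≡ ~~~C & ~((~D | C) & ~(~D & C))   [De Morgan]
≡ ~C & ~((~D | C) & ~(~D & C))   [double negation]
≡ ~C & (~(~D | C) | ~~(~D & C))   [De Morgan]
≡ ~C & ((~~D & ~C) | ~~(~D & C))   [De Morgan]
≡ ~C & ((D & ~C) | ~~(~D & C))   [double negation]
≡ ~C & ((D & ~C) | (~D & C))   [double negation]
≡ ~C & (D | ~D) & (D | C) & (~C | ~D) & (~C | C)   [distribute | over &]
≡ ~C & (D | C)   [simplify]

~C & (D | C)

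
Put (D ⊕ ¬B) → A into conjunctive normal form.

(D ⊕ ¬B) → A
= ¬(D ⊕ ¬B) ∨ A   — eliminate →
= ¬((D ∨ ¬B) ∧ ¬(D ∧ ¬B)) ∨ A   — expand ⊕
= ¬(D ∨ ¬B) ∨ ¬¬(D ∧ ¬B) ∨ A   — De Morgan
= (¬D ∧ ¬¬B) ∨ ¬¬(D ∧ ¬B) ∨ A   — De Morgan
= (¬D ∧ B) ∨ ¬¬(D ∧ ¬B) ∨ A   — double negation
= (¬D ∧ B) ∨ (D ∧ ¬B) ∨ A   — double negation
= (¬D ∨ D ∨ A) ∧ (¬D ∨ ¬B ∨ A) ∧ (B ∨ D ∨ A) ∧ (B ∨ ¬B ∨ A)   — distribute ∨ over ∧
= (¬D ∨ ¬B ∨ A) ∧ (B ∨ D ∨ A)   — simplify

(¬D ∨ ¬B ∨ A) ∧ (B ∨ D ∨ A)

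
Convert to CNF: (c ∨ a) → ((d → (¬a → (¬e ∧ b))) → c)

(c ∨ a) → ((d → (¬a → (¬e ∧ b))) → c)
≡ ¬(c ∨ a) ∨ ((d → (¬a → (¬e ∧ b))) → c)   [eliminate →]
≡ ¬(c ∨ a) ∨ ¬(d → (¬a → (¬e ∧ b))) ∨ c   [eliminate →]
≡ ¬(c ∨ a) ∨ ¬(¬d ∨ (¬a → (¬e ∧ b))) ∨ c   [eliminate →]
≡ ¬(c ∨ a) ∨ ¬(¬d ∨ ¬¬a ∨ (¬e ∧ b)) ∨ c   [eliminate →]
≡ (¬c ∧ ¬a) ∨ ¬(¬d ∨ ¬¬a ∨ (¬e ∧ b)) ∨ c   [De Morgan]
≡ (¬c ∧ ¬a) ∨ (¬¬d ∧ ¬¬¬a ∧ ¬(¬e ∧ b)) ∨ c   [De Morgan]
≡ (¬c ∧ ¬a) ∨ (d ∧ ¬¬¬a ∧ ¬(¬e ∧ b)) ∨ c   [double negation]
≡ (¬c ∧ ¬a) ∨ (d ∧ ¬a ∧ ¬(¬e ∧ b)) ∨ c   [double negation]
≡ (¬c ∧ ¬a) ∨ (d ∧ ¬a ∧ (¬¬e ∨ ¬b)) ∨ c   [De Morgan]
≡ (¬c ∧ ¬a) ∨ (d ∧ ¬a ∧ (e ∨ ¬b)) ∨ c   [double negation]
≡ (¬c ∨ d ∨ c) ∧ (¬c ∨ ¬a ∨ c) ∧ (¬c ∨ e ∨ ¬b ∨ c) ∧ (¬a ∨ d ∨ c) ∧ (¬a ∨ ¬a ∨ c) ∧ (¬a ∨ e ∨ ¬b ∨ c)   [distribute ∨ over ∧]
≡ ¬a ∨ c   [simplify]

¬a ∨ c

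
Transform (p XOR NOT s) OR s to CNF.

NOT p OR s

(p XOR NOT s) OR s
≡ ((p OR NOT s) AND NOT (p AND NOT s)) OR s   (expand XOR)
≡ ((p OR NOT s) AND (NOT p OR NOT NOT s)) OR s   (De Morgan)
≡ ((p OR NOT s) AND (NOT p OR s)) OR s   (double negation)
≡ (p OR NOT s OR s) AND (NOT p OR s OR s)   (distribute OR over AND)
≡ NOT p OR s   (simplify)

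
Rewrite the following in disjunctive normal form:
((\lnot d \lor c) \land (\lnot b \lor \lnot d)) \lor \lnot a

((\lnot d \lor c) \land (\lnot b \lor \lnot d)) \lor \lnot a
= (\lnot d \land \lnot b) \lor (\lnot d \land \lnot d) \lor (c \land \lnot b) \lor (c \land \lnot d) \lor \lnot a   (distribute \land over \lor)
= \lnot d \lor (c \land \lnot b) \lor \lnot a   (simplify)

\lnot d \lor (c \land \lnot b) \lor \lnot a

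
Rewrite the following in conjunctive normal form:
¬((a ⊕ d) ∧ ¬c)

¬((a ⊕ d) ∧ ¬c)
⇔ ¬((a ∨ d) ∧ ¬(a ∧ d) ∧ ¬c)
⇔ ¬(a ∨ d) ∨ ¬¬(a ∧ d) ∨ ¬¬c
⇔ ¬a ∧ ¬d ∨ ¬¬(a ∧ d) ∨ ¬¬c
⇔ ¬a ∧ ¬d ∨ a ∧ d ∨ ¬¬c
⇔ ¬a ∧ ¬d ∨ a ∧ d ∨ c
⇔ (¬a ∨ a ∨ c) ∧ (¬a ∨ d ∨ c) ∧ (¬d ∨ a ∨ c) ∧ (¬d ∨ d ∨ c)
⇔ (¬a ∨ d ∨ c) ∧ (¬d ∨ a ∨ c)

(¬a ∨ d ∨ c) ∧ (¬d ∨ a ∨ c)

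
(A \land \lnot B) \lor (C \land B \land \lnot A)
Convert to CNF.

(A \land \lnot B) \lor (C \land B \land \lnot A)
⇔ (A \lor C) \land (A \lor B) \land (A \lor \lnot A) \land (\lnot B \lor C) \land (\lnot B \lor B) \land (\lnot B \lor \lnot A)   (distribute \lor over \land)
⇔ (A \lor C) \land (A \lor B) \land (\lnot B \lor C) \land (\lnot B \lor \lnot A)   (simplify)

(A \lor C) \land (A \lor B) \land (\lnot B \lor C) \land (\lnot B \lor \lnot A)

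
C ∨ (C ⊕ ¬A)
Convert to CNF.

C ∨ (C ⊕ ¬A)
⇔ C ∨ (C ∨ ¬A) ∧ ¬(C ∧ ¬A)
⇔ C ∨ (C ∨ ¬A) ∧ (¬C ∨ ¬¬A)
⇔ C ∨ (C ∨ ¬A) ∧ (¬C ∨ A)
⇔ (C ∨ C ∨ ¬A) ∧ (C ∨ ¬C ∨ A)
⇔ C ∨ ¬A

C ∨ ¬A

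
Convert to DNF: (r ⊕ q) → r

(¬r ∧ ¬q) ∨ r

(r ⊕ q) → r
≡ ¬(r ⊕ q) ∨ r   [eliminate →]
≡ ¬((r ∧ ¬q) ∨ (¬r ∧ q)) ∨ r   [expand ⊕]
≡ (¬(r ∧ ¬q) ∧ ¬(¬r ∧ q)) ∨ r   [De Morgan]
≡ ((¬r ∨ ¬¬q) ∧ ¬(¬r ∧ q)) ∨ r   [De Morgan]
≡ ((¬r ∨ q) ∧ ¬(¬r ∧ q)) ∨ r   [double negation]
≡ ((¬r ∨ q) ∧ (¬¬r ∨ ¬q)) ∨ r   [De Morgan]
≡ ((¬r ∨ q) ∧ (r ∨ ¬q)) ∨ r   [double negation]
≡ (¬r ∧ r) ∨ (¬r ∧ ¬q) ∨ (q ∧ r) ∨ (q ∧ ¬q) ∨ r   [distribute ∧ over ∨]
≡ (¬r ∧ ¬q) ∨ r   [simplify]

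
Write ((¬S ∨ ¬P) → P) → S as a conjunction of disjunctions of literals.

¬P ∨ S

((¬S ∨ ¬P) → P) → S
≡ ¬((¬S ∨ ¬P) → P) ∨ S   [eliminate →]
≡ ¬(¬(¬S ∨ ¬P) ∨ P) ∨ S   [eliminate →]
≡ (¬¬(¬S ∨ ¬P) ∧ ¬P) ∨ S   [De Morgan]
≡ ((¬S ∨ ¬P) ∧ ¬P) ∨ S   [double negation]
≡ (¬S ∨ ¬P ∨ S) ∧ (¬P ∨ S)   [distribute ∨ over ∧]
≡ ¬P ∨ S   [simplify]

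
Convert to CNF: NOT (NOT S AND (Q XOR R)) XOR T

(S OR NOT Q OR R OR T) AND (S OR NOT R OR Q OR T) AND (NOT S OR NOT T) AND (Q OR R OR NOT T) AND (NOT Q OR NOT R OR NOT T)

NOT (NOT S AND (Q XOR R)) XOR T
= (NOT (NOT S AND (Q XOR R)) OR T) AND NOT (NOT (NOT S AND (Q XOR R)) AND T)   (expand XOR)
= (NOT (NOT S AND (Q OR R) AND NOT (Q AND R)) OR T) AND NOT (NOT (NOT S AND (Q XOR R)) AND T)   (expand XOR)
= (NOT (NOT S AND (Q OR R) AND NOT (Q AND R)) OR T) AND NOT (NOT (NOT S AND (Q OR R) AND NOT (Q AND R)) AND T)   (expand XOR)
= (NOT NOT S OR NOT (Q OR R) OR NOT NOT (Q AND R) OR T) AND NOT (NOT (NOT S AND (Q OR R) AND NOT (Q AND R)) AND T)   (De Morgan)
= (S OR NOT (Q OR R) OR NOT NOT (Q AND R) OR T) AND NOT (NOT (NOT S AND (Q OR R) AND NOT (Q AND R)) AND T)   (double negation)
= (S OR (NOT Q AND NOT R) OR NOT NOT (Q AND R) OR T) AND NOT (NOT (NOT S AND (Q OR R) AND NOT (Q AND R)) AND T)   (De Morgan)
= (S OR (NOT Q AND NOT R) OR (Q AND R) OR T) AND NOT (NOT (NOT S AND (Q OR R) AND NOT (Q AND R)) AND T)   (double negation)
= (S OR (NOT Q AND NOT R) OR (Q AND R) OR T) AND (NOT NOT (NOT S AND (Q OR R) AND NOT (Q AND R)) OR NOT T)   (De Morgan)
= (S OR (NOT Q AND NOT R) OR (Q AND R) OR T) AND ((NOT S AND (Q OR R) AND NOT (Q AND R)) OR NOT T)   (double negation)
= (S OR (NOT Q AND NOT R) OR (Q AND R) OR T) AND ((NOT S AND (Q OR R) AND (NOT Q OR NOT R)) OR NOT T)   (De Morgan)
= (S OR NOT Q OR Q OR T) AND (S OR NOT Q OR R OR T) AND (S OR NOT R OR Q OR T) AND (S OR NOT R OR R OR T) AND (NOT S OR NOT T) AND (Q OR R OR NOT T) AND (NOT Q OR NOT R OR NOT T)   (distribute OR over AND)
= (S OR NOT Q OR R OR T) AND (S OR NOT R OR Q OR T) AND (NOT S OR NOT T) AND (Q OR R OR NOT T) AND (NOT Q OR NOT R OR NOT T)   (simplify)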